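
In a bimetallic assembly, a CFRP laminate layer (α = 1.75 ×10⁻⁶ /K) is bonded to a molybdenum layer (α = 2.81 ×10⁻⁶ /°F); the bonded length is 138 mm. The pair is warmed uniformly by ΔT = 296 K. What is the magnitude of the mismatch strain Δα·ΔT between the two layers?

molybdenum: α = 2.81×10⁻⁶/°F × 9/5 = 5.06×10⁻⁶/K.
Δα = |1.75 − 5.06|×10⁻⁶/K = 3.31×10⁻⁶/K.
Mismatch strain = Δα·ΔT = 3.31×10⁻⁶ × 296.0 = 9.79×10⁻⁴.

9.79×10⁻⁴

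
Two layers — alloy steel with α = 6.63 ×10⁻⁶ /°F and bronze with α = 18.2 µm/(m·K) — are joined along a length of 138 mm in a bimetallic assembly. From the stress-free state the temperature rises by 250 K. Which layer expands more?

alloy steel: α = 6.63×10⁻⁶/°F × 9/5 = 11.9×10⁻⁶/K.
α(alloy steel) = 11.9×10⁻⁶/K vs α(bronze) = 18.2×10⁻⁶/K.
Higher α expands more for the same ΔT: bronze.

bronze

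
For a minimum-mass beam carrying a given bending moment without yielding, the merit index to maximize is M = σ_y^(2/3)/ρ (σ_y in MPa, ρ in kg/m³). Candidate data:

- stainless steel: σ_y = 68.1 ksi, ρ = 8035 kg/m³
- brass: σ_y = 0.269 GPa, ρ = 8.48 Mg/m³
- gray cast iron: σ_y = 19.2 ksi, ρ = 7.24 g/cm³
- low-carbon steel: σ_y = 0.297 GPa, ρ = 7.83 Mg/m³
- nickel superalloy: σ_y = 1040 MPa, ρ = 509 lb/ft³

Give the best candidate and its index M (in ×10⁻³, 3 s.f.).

nickel superalloy, M = 12.6×10⁻³

In SI units:
  stainless steel: σ_y = 469.5 MPa, ρ = 8035 kg/m³
  brass: σ_y = 269.0 MPa, ρ = 8480 kg/m³
  gray cast iron: σ_y = 132.4 MPa, ρ = 7240 kg/m³
  low-carbon steel: σ_y = 297.0 MPa, ρ = 7830 kg/m³
  nickel superalloy: σ_y = 1040 MPa, ρ = 8153 kg/m³
  nickel superalloy: M = 12.6×10⁻³
  stainless steel: M = 7.52×10⁻³
  low-carbon steel: M = 5.69×10⁻³
  brass: M = 4.91×10⁻³
  gray cast iron: M = 3.59×10⁻³
Nickel superalloy ranks first.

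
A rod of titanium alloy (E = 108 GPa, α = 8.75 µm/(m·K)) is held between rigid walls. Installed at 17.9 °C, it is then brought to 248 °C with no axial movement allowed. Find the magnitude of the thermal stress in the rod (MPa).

217 MPa

ΔT = 230.1 K. Constrained thermal stress σ = E·α·ΔT = 108.0×10³ MPa × 8.75×10⁻⁶ × 230.1 = 217 MPa (compressive).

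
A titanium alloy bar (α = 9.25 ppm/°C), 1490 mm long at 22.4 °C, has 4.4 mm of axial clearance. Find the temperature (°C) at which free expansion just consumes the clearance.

342 °C

α·L₀·ΔT = 4.4 mm ⇒ ΔT = 4.4 / (9.25×10⁻⁶ × 1490.0) = 319.2 K.
T = 22.4 + 319.2 = 341.6 °C.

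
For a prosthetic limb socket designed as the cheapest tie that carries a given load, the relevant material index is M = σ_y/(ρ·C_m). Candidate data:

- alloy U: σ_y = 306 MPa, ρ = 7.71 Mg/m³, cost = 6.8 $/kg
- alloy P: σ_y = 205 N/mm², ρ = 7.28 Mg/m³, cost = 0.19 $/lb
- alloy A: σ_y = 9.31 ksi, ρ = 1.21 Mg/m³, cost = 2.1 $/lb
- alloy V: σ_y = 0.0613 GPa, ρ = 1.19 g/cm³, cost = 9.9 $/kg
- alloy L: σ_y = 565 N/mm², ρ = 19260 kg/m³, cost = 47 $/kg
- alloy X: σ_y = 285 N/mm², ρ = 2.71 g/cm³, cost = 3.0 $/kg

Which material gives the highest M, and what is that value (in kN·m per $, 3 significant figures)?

alloy P, M = 67.2 kN·m per $

Normalizing units and computing the index:
  alloy U: σ_y = 306.0 MPa, ρ = 7710 kg/m³, cost = 6.800 $/kg
  alloy P: σ_y = 205.0 MPa, ρ = 7280 kg/m³, cost = 0.4189 $/kg
  alloy A: σ_y = 64.19 MPa, ρ = 1210 kg/m³, cost = 4.630 $/kg
  alloy V: σ_y = 61.30 MPa, ρ = 1190 kg/m³, cost = 9.900 $/kg
  alloy L: σ_y = 565.0 MPa, ρ = 19260 kg/m³, cost = 47.00 $/kg
  alloy X: σ_y = 285.0 MPa, ρ = 2710 kg/m³, cost = 3.000 $/kg
  alloy P: M = 67.2 kN·m per $
  alloy X: M = 35.1 kN·m per $
  alloy A: M = 11.5 kN·m per $
  alloy U: M = 5.84 kN·m per $
  alloy V: M = 5.20 kN·m per $
  alloy L: M = 0.624 kN·m per $
The maximum is for alloy P.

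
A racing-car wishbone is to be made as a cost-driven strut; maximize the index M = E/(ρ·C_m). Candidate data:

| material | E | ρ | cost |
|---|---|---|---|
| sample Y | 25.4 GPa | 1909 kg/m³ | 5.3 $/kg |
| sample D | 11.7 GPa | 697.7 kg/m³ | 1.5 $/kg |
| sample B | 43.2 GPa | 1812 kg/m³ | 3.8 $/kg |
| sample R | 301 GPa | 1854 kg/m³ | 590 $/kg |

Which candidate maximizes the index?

sample D

Evaluate M for each candidate:
  sample D: M = 11.2 MN·m per $
  sample B: M = 6.27 MN·m per $
  sample Y: M = 2.51 MN·m per $
  sample R: M = 0.275 MN·m per $
Highest index: sample D.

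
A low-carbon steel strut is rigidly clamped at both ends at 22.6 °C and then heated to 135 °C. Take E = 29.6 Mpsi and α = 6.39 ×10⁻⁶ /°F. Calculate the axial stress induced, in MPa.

264 MPa

E = 29.6 Mpsi = 204.1 GPa.
α = 6.39×10⁻⁶/°F × 9/5 = 11.5×10⁻⁶/K.
ΔT = 112.4 K. Constrained thermal stress σ = E·α·ΔT = 204.1×10³ MPa × 11.5×10⁻⁶ × 112.4 = 264 MPa (compressive).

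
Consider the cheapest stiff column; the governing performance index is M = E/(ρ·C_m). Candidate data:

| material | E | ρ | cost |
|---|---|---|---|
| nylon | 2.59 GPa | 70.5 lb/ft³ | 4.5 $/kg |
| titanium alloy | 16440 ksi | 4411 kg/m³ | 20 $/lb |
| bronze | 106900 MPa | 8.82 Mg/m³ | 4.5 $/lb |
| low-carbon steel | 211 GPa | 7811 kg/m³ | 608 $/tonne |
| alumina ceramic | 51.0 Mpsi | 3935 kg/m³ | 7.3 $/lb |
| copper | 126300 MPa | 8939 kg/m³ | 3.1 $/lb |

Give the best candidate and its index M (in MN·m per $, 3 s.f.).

Putting every candidate on a common basis:
  nylon: E = 2.590 GPa, ρ = 1129 kg/m³, cost = 4.500 $/kg
  titanium alloy: E = 113.3 GPa, ρ = 4411 kg/m³, cost = 44.09 $/kg
  bronze: E = 106.9 GPa, ρ = 8820 kg/m³, cost = 9.921 $/kg
  low-carbon steel: E = 211.0 GPa, ρ = 7811 kg/m³, cost = 0.6080 $/kg
  alumina ceramic: E = 351.6 GPa, ρ = 3935 kg/m³, cost = 16.09 $/kg
  copper: E = 126.3 GPa, ρ = 8939 kg/m³, cost = 6.834 $/kg
  low-carbon steel: M = 44.4 MN·m per $
  alumina ceramic: M = 5.55 MN·m per $
  copper: M = 2.07 MN·m per $
  bronze: M = 1.22 MN·m per $
  titanium alloy: M = 0.583 MN·m per $
  nylon: M = 0.510 MN·m per $
Low-carbon steel ranks first.

low-carbon steel, M = 44.4 MN·m per $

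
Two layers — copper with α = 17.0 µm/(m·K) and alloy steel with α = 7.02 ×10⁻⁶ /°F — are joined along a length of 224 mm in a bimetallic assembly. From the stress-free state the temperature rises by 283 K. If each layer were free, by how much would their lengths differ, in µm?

alloy steel: α = 7.02×10⁻⁶/°F × 9/5 = 12.6×10⁻⁶/K.
Δα = |17.0 − 12.6|×10⁻⁶/K = 4.36×10⁻⁶/K.
ΔL_mismatch = Δα·L·ΔT = 4.36×10⁻⁶ × 224.0 mm × 283.0 K = 277 µm.

277 µm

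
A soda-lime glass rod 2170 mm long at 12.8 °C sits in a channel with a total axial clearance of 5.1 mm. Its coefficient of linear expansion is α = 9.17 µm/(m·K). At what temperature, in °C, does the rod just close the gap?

α·L₀·ΔT = 5.1 mm ⇒ ΔT = 5.1 / (9.17×10⁻⁶ × 2170.0) = 256.3 K.
T = 12.8 + 256.3 = 269.1 °C.

269 °C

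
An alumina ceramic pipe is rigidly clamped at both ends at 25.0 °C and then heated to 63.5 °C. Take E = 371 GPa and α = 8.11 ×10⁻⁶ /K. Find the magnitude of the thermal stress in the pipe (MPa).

ΔT = 38.50 K. Constrained thermal stress σ = E·α·ΔT = 371.0×10³ MPa × 8.11×10⁻⁶ × 38.50 = 116 MPa (compressive).

116 MPa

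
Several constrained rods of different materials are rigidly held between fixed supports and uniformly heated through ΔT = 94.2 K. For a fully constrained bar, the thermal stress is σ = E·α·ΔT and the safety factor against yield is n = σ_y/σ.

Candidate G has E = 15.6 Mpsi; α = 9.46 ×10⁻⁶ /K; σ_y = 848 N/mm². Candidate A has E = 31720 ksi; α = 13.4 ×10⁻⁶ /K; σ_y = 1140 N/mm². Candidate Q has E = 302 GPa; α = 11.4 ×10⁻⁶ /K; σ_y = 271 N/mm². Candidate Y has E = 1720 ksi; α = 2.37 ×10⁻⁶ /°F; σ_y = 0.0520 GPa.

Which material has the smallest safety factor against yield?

candidate Q

Per material, after unit conversion:
  candidate G: E = 107.6, α = 9.46, σ_y = 848.0 → σ = 95.8 MPa, n = 8.85
  candidate A: E = 218.7, α = 13.4, σ_y = 1140 → σ = 276 MPa, n = 4.13
  candidate Q: E = 302.0, α = 11.4, σ_y = 271.0 → σ = 324 MPa, n = 0.836
  candidate Y: E = 11.86, α = 4.27, σ_y = 52.00 → σ = 4.77 MPa, n = 10.9
The minimum is candidate Q at n = 0.836.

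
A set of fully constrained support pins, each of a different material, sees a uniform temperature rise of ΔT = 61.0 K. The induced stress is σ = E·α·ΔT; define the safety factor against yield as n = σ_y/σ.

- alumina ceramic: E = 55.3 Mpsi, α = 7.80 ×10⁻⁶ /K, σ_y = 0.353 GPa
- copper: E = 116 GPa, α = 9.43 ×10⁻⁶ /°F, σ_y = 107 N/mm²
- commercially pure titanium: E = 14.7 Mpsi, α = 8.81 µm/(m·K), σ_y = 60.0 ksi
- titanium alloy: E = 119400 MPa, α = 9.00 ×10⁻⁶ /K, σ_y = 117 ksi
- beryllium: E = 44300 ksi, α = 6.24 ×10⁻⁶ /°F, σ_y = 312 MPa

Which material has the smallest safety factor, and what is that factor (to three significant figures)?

With everything in SI (GPa, ×10⁻⁶/K, MPa):
  alumina ceramic: E = 381.3, α = 7.80, σ_y = 353.0 → σ = 181 MPa, n = 1.95
  copper: E = 116.0, α = 17.0, σ_y = 107.0 → σ = 120 MPa, n = 0.891
  commercially pure titanium: E = 101.4, α = 8.81, σ_y = 413.7 → σ = 54.5 MPa, n = 7.60
  titanium alloy: E = 119.4, α = 9.00, σ_y = 806.7 → σ = 65.6 MPa, n = 12.3
  beryllium: E = 305.4, α = 11.2, σ_y = 312.0 → σ = 209 MPa, n = 1.49
Copper has the lowest safety factor, n = 0.891.

copper, n = 0.891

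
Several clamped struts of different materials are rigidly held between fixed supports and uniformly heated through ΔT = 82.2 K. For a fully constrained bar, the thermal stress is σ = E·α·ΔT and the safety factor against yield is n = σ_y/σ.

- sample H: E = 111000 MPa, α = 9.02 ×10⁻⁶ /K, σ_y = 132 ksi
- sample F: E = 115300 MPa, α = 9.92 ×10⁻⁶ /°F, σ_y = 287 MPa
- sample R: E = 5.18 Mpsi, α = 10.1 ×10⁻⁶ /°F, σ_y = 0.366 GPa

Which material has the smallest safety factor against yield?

In consistent units (E in GPa, α in ×10⁻⁶/K, σ_y in MPa):
  sample H: E = 111.0, α = 9.02, σ_y = 910.1 → σ = 82.3 MPa, n = 11.1
  sample F: E = 115.3, α = 17.9, σ_y = 287.0 → σ = 169 MPa, n = 1.70
  sample R: E = 35.71, α = 18.2, σ_y = 366.0 → σ = 53.4 MPa, n = 6.86
Smallest n: sample F with n = 1.70.

sample F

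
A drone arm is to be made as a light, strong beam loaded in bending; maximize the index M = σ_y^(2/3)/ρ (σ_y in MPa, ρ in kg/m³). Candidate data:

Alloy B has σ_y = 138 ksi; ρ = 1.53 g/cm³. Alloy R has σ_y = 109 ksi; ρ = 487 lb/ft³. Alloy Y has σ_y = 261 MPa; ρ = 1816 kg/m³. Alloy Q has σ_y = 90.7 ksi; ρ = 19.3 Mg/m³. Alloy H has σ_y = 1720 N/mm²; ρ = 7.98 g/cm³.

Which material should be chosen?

alloy B

In SI units:
  alloy B: σ_y = 951.5 MPa, ρ = 1530 kg/m³
  alloy R: σ_y = 751.5 MPa, ρ = 7801 kg/m³
  alloy Y: σ_y = 261.0 MPa, ρ = 1816 kg/m³
  alloy Q: σ_y = 625.4 MPa, ρ = 19300 kg/m³
  alloy H: σ_y = 1720 MPa, ρ = 7980 kg/m³
  alloy B: M = 63.2×10⁻³
  alloy Y: M = 22.5×10⁻³
  alloy H: M = 18.0×10⁻³
  alloy R: M = 10.6×10⁻³
  alloy Q: M = 3.79×10⁻³
The maximum is for alloy B.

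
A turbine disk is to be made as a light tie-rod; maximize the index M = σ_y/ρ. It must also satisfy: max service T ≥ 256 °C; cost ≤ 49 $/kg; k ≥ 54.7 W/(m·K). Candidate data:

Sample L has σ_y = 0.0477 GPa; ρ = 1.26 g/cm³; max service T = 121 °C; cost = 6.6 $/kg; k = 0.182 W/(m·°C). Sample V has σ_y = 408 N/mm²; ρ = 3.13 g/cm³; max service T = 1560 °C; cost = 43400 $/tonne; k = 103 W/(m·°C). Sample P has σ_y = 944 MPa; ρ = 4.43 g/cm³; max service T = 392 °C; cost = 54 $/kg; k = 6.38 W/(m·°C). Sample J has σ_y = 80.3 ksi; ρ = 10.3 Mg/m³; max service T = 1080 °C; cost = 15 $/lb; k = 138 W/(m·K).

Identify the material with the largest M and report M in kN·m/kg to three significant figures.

sample V, M = 130 kN·m/kg

Screen on constraints: max service T ≥ 256 °C; cost ≤ 49 $/kg; k ≥ 54.7 W/(m·K). Survivors: sample V, sample J.
Normalizing units and computing the index:
  sample V: σ_y = 408.0 MPa, ρ = 3130 kg/m³
  sample J: σ_y = 553.6 MPa, ρ = 10300 kg/m³
  sample V: M = 130 kN·m/kg
  sample J: M = 53.8 kN·m/kg
Highest index: sample V.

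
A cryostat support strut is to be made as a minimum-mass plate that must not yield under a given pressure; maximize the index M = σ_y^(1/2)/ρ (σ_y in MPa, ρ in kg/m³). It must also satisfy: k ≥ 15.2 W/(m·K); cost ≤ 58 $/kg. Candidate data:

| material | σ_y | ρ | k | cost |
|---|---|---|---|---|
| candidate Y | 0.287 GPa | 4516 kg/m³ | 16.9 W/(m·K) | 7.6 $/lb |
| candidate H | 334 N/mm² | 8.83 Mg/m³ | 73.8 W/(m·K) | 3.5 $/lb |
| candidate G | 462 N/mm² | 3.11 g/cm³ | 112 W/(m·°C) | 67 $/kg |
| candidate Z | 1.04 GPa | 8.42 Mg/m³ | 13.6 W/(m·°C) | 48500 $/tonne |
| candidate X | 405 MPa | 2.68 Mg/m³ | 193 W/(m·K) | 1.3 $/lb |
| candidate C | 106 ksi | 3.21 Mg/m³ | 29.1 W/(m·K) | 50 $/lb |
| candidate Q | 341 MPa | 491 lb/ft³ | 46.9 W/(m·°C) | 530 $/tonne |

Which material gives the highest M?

Screen on constraints: k ≥ 15.2 W/(m·K); cost ≤ 58 $/kg. Survivors: candidate Y, candidate H, candidate X, candidate Q.
Normalizing units and computing the index:
  candidate Y: σ_y = 287.0 MPa, ρ = 4516 kg/m³
  candidate H: σ_y = 334.0 MPa, ρ = 8830 kg/m³
  candidate X: σ_y = 405.0 MPa, ρ = 2680 kg/m³
  candidate Q: σ_y = 341.0 MPa, ρ = 7865 kg/m³
  candidate X: M = 7.51×10⁻³
  candidate Y: M = 3.75×10⁻³
  candidate Q: M = 2.35×10⁻³
  candidate H: M = 2.07×10⁻³
The maximum is for candidate X.

candidate X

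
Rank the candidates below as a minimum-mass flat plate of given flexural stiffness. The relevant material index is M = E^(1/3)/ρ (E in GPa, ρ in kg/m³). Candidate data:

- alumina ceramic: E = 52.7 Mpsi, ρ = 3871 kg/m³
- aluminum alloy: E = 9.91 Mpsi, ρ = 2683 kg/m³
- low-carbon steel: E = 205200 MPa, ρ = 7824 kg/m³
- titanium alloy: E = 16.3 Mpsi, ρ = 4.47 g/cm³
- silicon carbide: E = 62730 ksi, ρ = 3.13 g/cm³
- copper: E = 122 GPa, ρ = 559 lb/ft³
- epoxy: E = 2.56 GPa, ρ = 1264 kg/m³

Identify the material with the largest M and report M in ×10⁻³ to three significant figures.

Convert each candidate to consistent units, then evaluate M:
  alumina ceramic: E = 363.4 GPa, ρ = 3871 kg/m³
  aluminum alloy: E = 68.33 GPa, ρ = 2683 kg/m³
  low-carbon steel: E = 205.2 GPa, ρ = 7824 kg/m³
  titanium alloy: E = 112.4 GPa, ρ = 4470 kg/m³
  silicon carbide: E = 432.5 GPa, ρ = 3130 kg/m³
  copper: E = 122.0 GPa, ρ = 8954 kg/m³
  epoxy: E = 2.560 GPa, ρ = 1264 kg/m³
  silicon carbide: M = 2.42×10⁻³
  alumina ceramic: M = 1.84×10⁻³
  aluminum alloy: M = 1.52×10⁻³
  epoxy: M = 1.08×10⁻³
  titanium alloy: M = 1.08×10⁻³
  low-carbon steel: M = 0.754×10⁻³
  copper: M = 0.554×10⁻³
The maximum is for silicon carbide.

silicon carbide, M = 2.42×10⁻³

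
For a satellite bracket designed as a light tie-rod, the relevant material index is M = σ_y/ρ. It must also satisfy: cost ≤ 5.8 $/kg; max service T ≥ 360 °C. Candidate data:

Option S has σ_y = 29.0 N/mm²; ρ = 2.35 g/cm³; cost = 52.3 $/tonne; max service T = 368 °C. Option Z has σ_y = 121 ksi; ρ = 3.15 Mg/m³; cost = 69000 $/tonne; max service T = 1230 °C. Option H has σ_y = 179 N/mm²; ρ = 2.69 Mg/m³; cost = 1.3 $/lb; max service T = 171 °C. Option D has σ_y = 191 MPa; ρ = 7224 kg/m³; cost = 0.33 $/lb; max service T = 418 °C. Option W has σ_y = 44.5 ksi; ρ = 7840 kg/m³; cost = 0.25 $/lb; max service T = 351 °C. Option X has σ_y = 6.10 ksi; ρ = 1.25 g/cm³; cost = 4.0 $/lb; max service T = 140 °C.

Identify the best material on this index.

option D

Screen on constraints: cost ≤ 5.8 $/kg; max service T ≥ 360 °C. Survivors: option S, option D.
In SI units:
  option S: σ_y = 29.00 MPa, ρ = 2350 kg/m³
  option D: σ_y = 191.0 MPa, ρ = 7224 kg/m³
  option D: M = 26.4 kN·m/kg
  option S: M = 12.3 kN·m/kg
Option D has the largest M.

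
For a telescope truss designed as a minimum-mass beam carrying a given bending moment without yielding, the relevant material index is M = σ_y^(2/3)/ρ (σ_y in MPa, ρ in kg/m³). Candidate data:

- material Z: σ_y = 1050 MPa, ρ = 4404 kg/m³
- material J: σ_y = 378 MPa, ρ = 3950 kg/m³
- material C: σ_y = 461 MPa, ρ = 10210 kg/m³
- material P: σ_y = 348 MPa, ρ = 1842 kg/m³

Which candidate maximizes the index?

material P

Evaluate M for each candidate:
  material P: M = 26.9×10⁻³
  material Z: M = 23.5×10⁻³
  material J: M = 13.2×10⁻³
  material C: M = 5.84×10⁻³
Material P ranks first.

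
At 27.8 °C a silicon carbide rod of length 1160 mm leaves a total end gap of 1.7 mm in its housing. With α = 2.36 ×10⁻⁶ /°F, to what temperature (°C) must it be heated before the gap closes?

373 °C

α = 2.36×10⁻⁶/°F × 9/5 = 4.25×10⁻⁶/K.
α·L₀·ΔT = 1.7 mm ⇒ ΔT = 1.7 / (4.25×10⁻⁶ × 1160.0) = 345.0 K.
T = 27.8 + 345.0 = 372.8 °C.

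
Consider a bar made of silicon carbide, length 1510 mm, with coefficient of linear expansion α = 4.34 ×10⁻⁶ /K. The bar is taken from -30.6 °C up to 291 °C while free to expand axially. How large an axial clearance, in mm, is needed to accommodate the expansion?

ΔT = 291 − (-30.6) = 321.6 K.
ΔL = α·L₀·ΔT = 4.34×10⁻⁶ × 1510 mm × 321.6 K = 2.11 mm.

2.11 mm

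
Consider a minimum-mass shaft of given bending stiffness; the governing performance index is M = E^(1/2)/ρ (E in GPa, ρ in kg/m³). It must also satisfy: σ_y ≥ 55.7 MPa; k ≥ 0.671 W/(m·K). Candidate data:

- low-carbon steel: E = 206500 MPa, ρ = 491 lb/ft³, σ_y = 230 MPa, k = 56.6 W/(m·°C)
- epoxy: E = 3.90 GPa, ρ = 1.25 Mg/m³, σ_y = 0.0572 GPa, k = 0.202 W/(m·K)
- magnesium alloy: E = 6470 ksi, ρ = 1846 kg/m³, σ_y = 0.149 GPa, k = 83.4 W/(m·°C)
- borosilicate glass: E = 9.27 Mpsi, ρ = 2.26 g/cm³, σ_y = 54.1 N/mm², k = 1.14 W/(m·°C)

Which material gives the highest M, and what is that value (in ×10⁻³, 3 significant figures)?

Screen on constraints: σ_y ≥ 55.7 MPa; k ≥ 0.671 W/(m·K). Survivors: low-carbon steel, magnesium alloy.
After converting to SI:
  low-carbon steel: E = 206.5 GPa, ρ = 7865 kg/m³
  magnesium alloy: E = 44.61 GPa, ρ = 1846 kg/m³
  magnesium alloy: M = 3.62×10⁻³
  low-carbon steel: M = 1.83×10⁻³
The maximum is for magnesium alloy.

magnesium alloy, M = 3.62×10⁻³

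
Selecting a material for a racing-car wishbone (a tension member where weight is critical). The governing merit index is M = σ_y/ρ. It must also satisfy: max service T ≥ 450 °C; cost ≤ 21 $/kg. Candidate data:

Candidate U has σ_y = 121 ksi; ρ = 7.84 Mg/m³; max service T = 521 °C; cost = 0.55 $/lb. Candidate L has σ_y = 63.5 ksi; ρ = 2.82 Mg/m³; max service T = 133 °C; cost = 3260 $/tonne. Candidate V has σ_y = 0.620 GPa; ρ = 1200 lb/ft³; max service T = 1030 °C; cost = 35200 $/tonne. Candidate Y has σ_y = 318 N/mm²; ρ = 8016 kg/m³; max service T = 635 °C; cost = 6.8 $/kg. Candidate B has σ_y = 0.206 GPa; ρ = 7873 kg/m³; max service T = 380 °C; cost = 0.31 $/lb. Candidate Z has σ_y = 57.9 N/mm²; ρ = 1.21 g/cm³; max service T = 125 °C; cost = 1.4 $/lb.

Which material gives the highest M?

candidate U

Screen on constraints: max service T ≥ 450 °C; cost ≤ 21 $/kg. Survivors: candidate U, candidate Y.
Normalizing units and computing the index:
  candidate U: σ_y = 834.3 MPa, ρ = 7840 kg/m³
  candidate Y: σ_y = 318.0 MPa, ρ = 8016 kg/m³
  candidate U: M = 106 kN·m/kg
  candidate Y: M = 39.7 kN·m/kg
Candidate U has the largest M.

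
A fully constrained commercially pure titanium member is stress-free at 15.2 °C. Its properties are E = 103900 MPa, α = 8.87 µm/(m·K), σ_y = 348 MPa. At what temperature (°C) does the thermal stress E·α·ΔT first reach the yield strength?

E = 103900 MPa = 103.9 GPa.
E·α·ΔT = 348.0 MPa ⇒ ΔT = 348.0 / (103.9×10³ × 8.87×10⁻⁶) = 377.6 K.
T = 15.2 + 377.6 = 392.8 °C.

393 °C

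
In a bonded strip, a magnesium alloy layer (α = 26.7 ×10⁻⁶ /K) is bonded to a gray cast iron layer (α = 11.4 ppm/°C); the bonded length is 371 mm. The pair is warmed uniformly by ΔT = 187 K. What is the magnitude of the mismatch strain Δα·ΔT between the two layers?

2.86×10⁻³

Δα = |26.7 − 11.4|×10⁻⁶/K = 15.3×10⁻⁶/K.
Mismatch strain = Δα·ΔT = 15.3×10⁻⁶ × 187.0 = 2.86×10⁻³.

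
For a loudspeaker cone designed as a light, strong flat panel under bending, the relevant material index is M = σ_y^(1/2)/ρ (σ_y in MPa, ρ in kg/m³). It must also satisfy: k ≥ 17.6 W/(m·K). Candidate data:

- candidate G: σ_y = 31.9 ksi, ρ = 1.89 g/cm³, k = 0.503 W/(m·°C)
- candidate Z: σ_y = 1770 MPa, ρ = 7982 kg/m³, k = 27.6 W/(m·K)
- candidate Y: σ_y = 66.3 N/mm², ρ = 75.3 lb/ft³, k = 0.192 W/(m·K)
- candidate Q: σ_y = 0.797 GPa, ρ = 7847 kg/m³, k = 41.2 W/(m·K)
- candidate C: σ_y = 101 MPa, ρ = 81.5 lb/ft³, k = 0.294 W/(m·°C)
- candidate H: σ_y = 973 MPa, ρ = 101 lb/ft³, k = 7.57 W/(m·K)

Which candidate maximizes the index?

Screen on constraints: k ≥ 17.6 W/(m·K). Survivors: candidate Z, candidate Q.
After converting to SI:
  candidate Z: σ_y = 1770 MPa, ρ = 7982 kg/m³
  candidate Q: σ_y = 797.0 MPa, ρ = 7847 kg/m³
  candidate Z: M = 5.27×10⁻³
  candidate Q: M = 3.60×10⁻³
Candidate Z has the largest M.

candidate Z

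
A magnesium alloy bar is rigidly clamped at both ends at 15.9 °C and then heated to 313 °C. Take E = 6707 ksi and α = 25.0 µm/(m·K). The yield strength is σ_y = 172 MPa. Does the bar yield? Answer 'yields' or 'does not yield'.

yields

E = 6707 ksi = 46.24 GPa.
ΔT = 297.1 K. Constrained thermal stress σ = E·α·ΔT = 46.24×10³ MPa × 25.0×10⁻⁶ × 297.1 = 343 MPa (compressive).
Compare to σ_y = 172 MPa: σ ≥ σ_y, so it yields.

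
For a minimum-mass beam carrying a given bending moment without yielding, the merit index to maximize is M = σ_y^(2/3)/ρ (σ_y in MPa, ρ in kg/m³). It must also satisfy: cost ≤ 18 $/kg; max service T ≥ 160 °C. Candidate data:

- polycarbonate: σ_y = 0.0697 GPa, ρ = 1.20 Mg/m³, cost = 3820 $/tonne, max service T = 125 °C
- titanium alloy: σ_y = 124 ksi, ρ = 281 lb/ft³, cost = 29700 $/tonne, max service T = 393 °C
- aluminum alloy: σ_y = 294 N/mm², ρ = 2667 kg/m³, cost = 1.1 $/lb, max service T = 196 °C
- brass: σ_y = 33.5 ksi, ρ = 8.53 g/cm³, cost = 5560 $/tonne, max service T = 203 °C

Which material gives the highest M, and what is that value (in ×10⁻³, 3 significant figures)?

Screen on constraints: cost ≤ 18 $/kg; max service T ≥ 160 °C. Survivors: aluminum alloy, brass.
Convert each candidate to consistent units, then evaluate M:
  aluminum alloy: σ_y = 294.0 MPa, ρ = 2667 kg/m³
  brass: σ_y = 231.0 MPa, ρ = 8530 kg/m³
  aluminum alloy: M = 16.6×10⁻³
  brass: M = 4.41×10⁻³
Aluminum alloy ranks first.

aluminum alloy, M = 16.6×10⁻³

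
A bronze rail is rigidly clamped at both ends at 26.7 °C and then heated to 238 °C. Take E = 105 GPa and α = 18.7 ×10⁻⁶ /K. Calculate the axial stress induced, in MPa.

415 MPa

ΔT = 211.3 K. Constrained thermal stress σ = E·α·ΔT = 105.0×10³ MPa × 18.7×10⁻⁶ × 211.3 = 415 MPa (compressive).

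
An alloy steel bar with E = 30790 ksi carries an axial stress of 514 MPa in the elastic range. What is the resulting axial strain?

E = 30790 ksi = 212.3 GPa = 212300 MPa.
ε = σ/E = 514 / 212300 = 2.42×10⁻³.

2.42×10⁻³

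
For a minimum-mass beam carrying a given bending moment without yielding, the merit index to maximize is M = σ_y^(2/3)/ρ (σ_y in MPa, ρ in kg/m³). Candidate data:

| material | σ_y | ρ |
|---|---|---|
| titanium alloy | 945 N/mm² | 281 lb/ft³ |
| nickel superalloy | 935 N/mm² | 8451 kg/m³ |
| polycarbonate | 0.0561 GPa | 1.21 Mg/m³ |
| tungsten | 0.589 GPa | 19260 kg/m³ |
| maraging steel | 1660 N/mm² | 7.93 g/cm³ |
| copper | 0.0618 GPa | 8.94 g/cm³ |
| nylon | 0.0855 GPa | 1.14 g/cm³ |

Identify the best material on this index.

titanium alloy

Normalizing units and computing the index:
  titanium alloy: σ_y = 945.0 MPa, ρ = 4501 kg/m³
  nickel superalloy: σ_y = 935.0 MPa, ρ = 8451 kg/m³
  polycarbonate: σ_y = 56.10 MPa, ρ = 1210 kg/m³
  tungsten: σ_y = 589.0 MPa, ρ = 19260 kg/m³
  maraging steel: σ_y = 1660 MPa, ρ = 7930 kg/m³
  copper: σ_y = 61.80 MPa, ρ = 8940 kg/m³
  nylon: σ_y = 85.50 MPa, ρ = 1140 kg/m³
  titanium alloy: M = 21.4×10⁻³
  maraging steel: M = 17.7×10⁻³
  nylon: M = 17.0×10⁻³
  polycarbonate: M = 12.1×10⁻³
  nickel superalloy: M = 11.3×10⁻³
  tungsten: M = 3.65×10⁻³
  copper: M = 1.75×10⁻³
Titanium alloy has the largest M.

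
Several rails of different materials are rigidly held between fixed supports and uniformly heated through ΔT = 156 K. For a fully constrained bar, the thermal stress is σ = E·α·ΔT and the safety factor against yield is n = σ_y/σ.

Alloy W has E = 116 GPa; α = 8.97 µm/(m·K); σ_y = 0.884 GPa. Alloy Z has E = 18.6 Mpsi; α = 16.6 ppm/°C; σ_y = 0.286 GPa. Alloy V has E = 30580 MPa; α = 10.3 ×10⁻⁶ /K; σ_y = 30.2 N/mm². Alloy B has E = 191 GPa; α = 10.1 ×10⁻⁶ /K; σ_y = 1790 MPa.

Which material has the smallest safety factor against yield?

With everything in SI (GPa, ×10⁻⁶/K, MPa):
  alloy W: E = 116.0, α = 8.97, σ_y = 884.0 → σ = 162 MPa, n = 5.45
  alloy Z: E = 128.2, α = 16.6, σ_y = 286.0 → σ = 332 MPa, n = 0.861
  alloy V: E = 30.58, α = 10.3, σ_y = 30.20 → σ = 49.1 MPa, n = 0.615
  alloy B: E = 191.0, α = 10.1, σ_y = 1790 → σ = 301 MPa, n = 5.95
Alloy V has the lowest safety factor, n = 0.615.

alloy V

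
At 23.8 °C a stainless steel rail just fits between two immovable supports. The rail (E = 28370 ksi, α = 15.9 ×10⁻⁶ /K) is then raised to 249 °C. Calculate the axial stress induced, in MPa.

700 MPa

E = 28370 ksi = 195.6 GPa.
ΔT = 225.2 K. Constrained thermal stress σ = E·α·ΔT = 195.6×10³ MPa × 15.9×10⁻⁶ × 225.2 = 700 MPa (compressive).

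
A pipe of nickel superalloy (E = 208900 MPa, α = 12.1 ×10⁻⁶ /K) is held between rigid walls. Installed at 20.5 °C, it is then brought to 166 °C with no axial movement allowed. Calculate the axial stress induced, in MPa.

368 MPa

E = 208900 MPa = 208.9 GPa.
ΔT = 145.5 K. Constrained thermal stress σ = E·α·ΔT = 208.9×10³ MPa × 12.1×10⁻⁶ × 145.5 = 368 MPa (compressive).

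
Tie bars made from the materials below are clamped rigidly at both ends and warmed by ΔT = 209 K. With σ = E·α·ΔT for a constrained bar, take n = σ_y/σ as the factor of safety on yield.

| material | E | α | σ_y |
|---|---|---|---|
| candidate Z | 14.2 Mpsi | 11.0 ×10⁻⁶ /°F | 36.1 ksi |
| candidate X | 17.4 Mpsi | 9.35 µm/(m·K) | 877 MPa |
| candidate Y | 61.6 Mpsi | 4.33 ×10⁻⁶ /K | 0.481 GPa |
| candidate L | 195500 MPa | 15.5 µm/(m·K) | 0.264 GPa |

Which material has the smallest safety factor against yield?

candidate L

Per material, after unit conversion:
  candidate Z: E = 97.91, α = 19.8, σ_y = 248.9 → σ = 405 MPa, n = 0.614
  candidate X: E = 120.0, α = 9.35, σ_y = 877.0 → σ = 234 MPa, n = 3.74
  candidate Y: E = 424.7, α = 4.33, σ_y = 481.0 → σ = 384 MPa, n = 1.25
  candidate L: E = 195.5, α = 15.5, σ_y = 264.0 → σ = 633 MPa, n = 0.417
Smallest n: candidate L with n = 0.417.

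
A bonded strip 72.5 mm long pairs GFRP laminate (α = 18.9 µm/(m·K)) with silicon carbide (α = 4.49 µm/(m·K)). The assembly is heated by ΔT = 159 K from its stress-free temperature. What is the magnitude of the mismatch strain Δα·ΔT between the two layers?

Δα = |18.9 − 4.49|×10⁻⁶/K = 14.4×10⁻⁶/K.
Mismatch strain = Δα·ΔT = 14.4×10⁻⁶ × 159.0 = 2.29×10⁻³.

2.29×10⁻³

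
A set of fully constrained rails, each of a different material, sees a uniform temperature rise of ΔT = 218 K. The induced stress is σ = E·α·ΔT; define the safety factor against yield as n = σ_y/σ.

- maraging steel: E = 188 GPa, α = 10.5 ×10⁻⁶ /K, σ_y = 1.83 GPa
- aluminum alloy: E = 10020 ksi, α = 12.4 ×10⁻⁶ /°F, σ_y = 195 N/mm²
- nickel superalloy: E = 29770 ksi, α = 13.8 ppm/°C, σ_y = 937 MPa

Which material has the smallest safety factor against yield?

In consistent units (E in GPa, α in ×10⁻⁶/K, σ_y in MPa):
  maraging steel: E = 188.0, α = 10.5, σ_y = 1830 → σ = 430 MPa, n = 4.25
  aluminum alloy: E = 69.09, α = 22.3, σ_y = 195.0 → σ = 336 MPa, n = 0.580
  nickel superalloy: E = 205.3, α = 13.8, σ_y = 937.0 → σ = 617 MPa, n = 1.52
Aluminum alloy has the lowest safety factor, n = 0.580.

aluminum alloy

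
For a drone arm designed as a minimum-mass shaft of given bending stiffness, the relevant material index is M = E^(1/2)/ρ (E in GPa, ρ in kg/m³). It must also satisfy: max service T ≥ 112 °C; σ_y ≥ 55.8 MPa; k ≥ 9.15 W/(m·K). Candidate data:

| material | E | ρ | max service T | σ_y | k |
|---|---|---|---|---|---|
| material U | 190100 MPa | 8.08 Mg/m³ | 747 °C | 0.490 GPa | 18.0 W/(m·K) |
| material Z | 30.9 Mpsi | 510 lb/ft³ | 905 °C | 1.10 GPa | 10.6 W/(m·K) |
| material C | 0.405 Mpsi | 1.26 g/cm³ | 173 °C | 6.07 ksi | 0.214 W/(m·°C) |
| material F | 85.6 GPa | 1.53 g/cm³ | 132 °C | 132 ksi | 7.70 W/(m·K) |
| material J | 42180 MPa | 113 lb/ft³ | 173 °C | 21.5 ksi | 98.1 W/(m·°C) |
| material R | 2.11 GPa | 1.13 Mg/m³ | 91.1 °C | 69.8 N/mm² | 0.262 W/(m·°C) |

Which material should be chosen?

material J

Screen on constraints: max service T ≥ 112 °C; σ_y ≥ 55.8 MPa; k ≥ 9.15 W/(m·K). Survivors: material U, material Z, material J.
Putting every candidate on a common basis:
  material U: E = 190.1 GPa, ρ = 8080 kg/m³
  material Z: E = 213.0 GPa, ρ = 8169 kg/m³
  material J: E = 42.18 GPa, ρ = 1810 kg/m³
  material J: M = 3.59×10⁻³
  material Z: M = 1.79×10⁻³
  material U: M = 1.71×10⁻³
Highest index: material J.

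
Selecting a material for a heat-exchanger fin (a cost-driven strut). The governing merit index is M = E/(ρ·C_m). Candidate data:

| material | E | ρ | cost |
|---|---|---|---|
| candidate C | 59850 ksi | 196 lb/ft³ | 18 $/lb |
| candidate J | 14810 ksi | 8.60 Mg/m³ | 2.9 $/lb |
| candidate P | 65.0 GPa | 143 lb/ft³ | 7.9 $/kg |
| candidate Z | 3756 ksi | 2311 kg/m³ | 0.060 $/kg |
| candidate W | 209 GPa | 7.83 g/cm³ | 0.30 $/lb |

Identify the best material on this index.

candidate Z

Normalizing units and computing the index:
  candidate C: E = 412.7 GPa, ρ = 3140 kg/m³, cost = 39.68 $/kg
  candidate J: E = 102.1 GPa, ρ = 8600 kg/m³, cost = 6.393 $/kg
  candidate P: E = 65.00 GPa, ρ = 2291 kg/m³, cost = 7.900 $/kg
  candidate Z: E = 25.90 GPa, ρ = 2311 kg/m³, cost = 0.06000 $/kg
  candidate W: E = 209.0 GPa, ρ = 7830 kg/m³, cost = 0.6614 $/kg
  candidate Z: M = 187 MN·m per $
  candidate W: M = 40.4 MN·m per $
  candidate P: M = 3.59 MN·m per $
  candidate C: M = 3.31 MN·m per $
  candidate J: M = 1.86 MN·m per $
Highest index: candidate Z.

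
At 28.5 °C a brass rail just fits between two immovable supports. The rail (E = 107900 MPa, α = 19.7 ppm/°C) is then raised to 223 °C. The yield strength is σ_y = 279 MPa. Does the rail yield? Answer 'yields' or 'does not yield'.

yields

E = 107900 MPa = 107.9 GPa.
ΔT = 194.5 K. Constrained thermal stress σ = E·α·ΔT = 107.9×10³ MPa × 19.7×10⁻⁶ × 194.5 = 413 MPa (compressive).
Compare to σ_y = 279 MPa: σ ≥ σ_y, so it yields.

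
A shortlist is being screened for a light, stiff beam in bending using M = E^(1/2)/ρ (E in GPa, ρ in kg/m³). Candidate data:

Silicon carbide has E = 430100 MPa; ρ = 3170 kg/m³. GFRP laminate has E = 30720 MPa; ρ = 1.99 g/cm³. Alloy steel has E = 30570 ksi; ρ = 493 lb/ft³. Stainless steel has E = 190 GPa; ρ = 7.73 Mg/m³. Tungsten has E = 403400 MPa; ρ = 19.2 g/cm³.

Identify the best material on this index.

Normalizing units and computing the index:
  silicon carbide: E = 430.1 GPa, ρ = 3170 kg/m³
  GFRP laminate: E = 30.72 GPa, ρ = 1990 kg/m³
  alloy steel: E = 210.8 GPa, ρ = 7897 kg/m³
  stainless steel: E = 190.0 GPa, ρ = 7730 kg/m³
  tungsten: E = 403.4 GPa, ρ = 19200 kg/m³
  silicon carbide: M = 6.54×10⁻³
  GFRP laminate: M = 2.79×10⁻³
  alloy steel: M = 1.84×10⁻³
  stainless steel: M = 1.78×10⁻³
  tungsten: M = 1.05×10⁻³
Highest index: silicon carbide.

silicon carbide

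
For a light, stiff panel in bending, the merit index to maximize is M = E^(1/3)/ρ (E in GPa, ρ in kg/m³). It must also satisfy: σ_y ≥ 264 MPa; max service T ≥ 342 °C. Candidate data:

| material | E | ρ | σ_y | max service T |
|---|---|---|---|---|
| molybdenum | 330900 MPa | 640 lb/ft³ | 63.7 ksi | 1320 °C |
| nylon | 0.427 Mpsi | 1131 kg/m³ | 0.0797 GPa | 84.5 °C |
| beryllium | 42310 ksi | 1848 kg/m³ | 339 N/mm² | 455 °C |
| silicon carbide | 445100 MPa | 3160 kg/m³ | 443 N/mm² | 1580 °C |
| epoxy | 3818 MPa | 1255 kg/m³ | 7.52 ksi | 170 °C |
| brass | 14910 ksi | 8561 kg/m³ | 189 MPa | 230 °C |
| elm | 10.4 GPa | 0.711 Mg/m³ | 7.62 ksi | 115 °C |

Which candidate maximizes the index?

Screen on constraints: σ_y ≥ 264 MPa; max service T ≥ 342 °C. Survivors: molybdenum, beryllium, silicon carbide.
Normalizing units and computing the index:
  molybdenum: E = 330.9 GPa, ρ = 10250 kg/m³
  beryllium: E = 291.7 GPa, ρ = 1848 kg/m³
  silicon carbide: E = 445.1 GPa, ρ = 3160 kg/m³
  beryllium: M = 3.59×10⁻³
  silicon carbide: M = 2.42×10⁻³
  molybdenum: M = 0.675×10⁻³
Highest index: beryllium.

beryllium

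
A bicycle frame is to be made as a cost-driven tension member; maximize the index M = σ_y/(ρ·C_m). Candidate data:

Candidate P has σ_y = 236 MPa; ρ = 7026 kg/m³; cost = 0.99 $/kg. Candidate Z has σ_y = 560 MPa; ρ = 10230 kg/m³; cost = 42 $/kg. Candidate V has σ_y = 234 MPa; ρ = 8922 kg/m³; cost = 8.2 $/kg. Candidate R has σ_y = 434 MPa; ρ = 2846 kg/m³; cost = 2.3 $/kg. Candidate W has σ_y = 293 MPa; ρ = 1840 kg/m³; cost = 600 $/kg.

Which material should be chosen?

candidate R

Computing M directly (units already consistent):
  candidate R: M = 66.3 kN·m per $
  candidate P: M = 33.9 kN·m per $
  candidate V: M = 3.20 kN·m per $
  candidate Z: M = 1.30 kN·m per $
  candidate W: M = 0.265 kN·m per $
Candidate R ranks first.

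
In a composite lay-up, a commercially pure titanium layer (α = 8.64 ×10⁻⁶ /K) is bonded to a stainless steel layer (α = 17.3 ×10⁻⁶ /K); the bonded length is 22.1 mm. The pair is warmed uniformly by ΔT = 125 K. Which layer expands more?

α(commercially pure titanium) = 8.64×10⁻⁶/K vs α(stainless steel) = 17.3×10⁻⁶/K.
Higher α expands more for the same ΔT: stainless steel.

stainless steel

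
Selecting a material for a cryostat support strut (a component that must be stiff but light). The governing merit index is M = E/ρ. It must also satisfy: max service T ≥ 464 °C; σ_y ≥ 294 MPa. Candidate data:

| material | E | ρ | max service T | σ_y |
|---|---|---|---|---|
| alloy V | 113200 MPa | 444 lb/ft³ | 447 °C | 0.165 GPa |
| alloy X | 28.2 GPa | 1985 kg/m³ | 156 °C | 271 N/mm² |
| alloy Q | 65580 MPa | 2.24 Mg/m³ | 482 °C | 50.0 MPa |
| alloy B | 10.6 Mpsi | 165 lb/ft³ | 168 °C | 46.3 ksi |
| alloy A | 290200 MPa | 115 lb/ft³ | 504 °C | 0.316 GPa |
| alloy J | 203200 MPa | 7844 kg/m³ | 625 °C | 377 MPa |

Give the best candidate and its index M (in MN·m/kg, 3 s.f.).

Screen on constraints: max service T ≥ 464 °C; σ_y ≥ 294 MPa. Survivors: alloy A, alloy J.
Convert each candidate to consistent units, then evaluate M:
  alloy A: E = 290.2 GPa, ρ = 1842 kg/m³
  alloy J: E = 203.2 GPa, ρ = 7844 kg/m³
  alloy A: M = 158 MN·m/kg
  alloy J: M = 25.9 MN·m/kg
The maximum is for alloy A.

alloy A, M = 158 MN·m/kg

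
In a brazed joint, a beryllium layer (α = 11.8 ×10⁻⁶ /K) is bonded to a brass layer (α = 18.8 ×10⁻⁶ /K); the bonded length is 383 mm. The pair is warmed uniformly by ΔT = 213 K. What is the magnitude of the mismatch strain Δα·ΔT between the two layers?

1.49×10⁻³

Δα = |11.8 − 18.8|×10⁻⁶/K = 7.00×10⁻⁶/K.
Mismatch strain = Δα·ΔT = 7.00×10⁻⁶ × 213.0 = 1.49×10⁻³.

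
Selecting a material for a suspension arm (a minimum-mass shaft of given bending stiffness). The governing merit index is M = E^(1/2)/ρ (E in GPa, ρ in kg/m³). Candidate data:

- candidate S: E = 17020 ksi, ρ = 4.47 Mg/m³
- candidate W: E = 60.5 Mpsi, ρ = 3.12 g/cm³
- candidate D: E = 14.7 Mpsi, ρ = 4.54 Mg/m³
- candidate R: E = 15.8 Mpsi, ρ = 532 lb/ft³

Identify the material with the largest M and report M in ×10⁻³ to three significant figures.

candidate W, M = 6.55×10⁻³

Convert each candidate to consistent units, then evaluate M:
  candidate S: E = 117.3 GPa, ρ = 4470 kg/m³
  candidate W: E = 417.1 GPa, ρ = 3120 kg/m³
  candidate D: E = 101.4 GPa, ρ = 4540 kg/m³
  candidate R: E = 108.9 GPa, ρ = 8522 kg/m³
  candidate W: M = 6.55×10⁻³
  candidate S: M = 2.42×10⁻³
  candidate D: M = 2.22×10⁻³
  candidate R: M = 1.22×10⁻³
The maximum is for candidate W.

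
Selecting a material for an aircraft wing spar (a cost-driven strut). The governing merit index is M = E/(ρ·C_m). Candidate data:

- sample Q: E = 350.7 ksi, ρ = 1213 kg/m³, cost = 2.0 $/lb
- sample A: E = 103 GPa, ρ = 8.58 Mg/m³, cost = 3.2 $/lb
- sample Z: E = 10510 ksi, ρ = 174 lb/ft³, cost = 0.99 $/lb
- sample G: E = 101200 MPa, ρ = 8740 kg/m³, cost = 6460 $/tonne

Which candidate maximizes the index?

sample Z

After converting to SI:
  sample Q: E = 2.418 GPa, ρ = 1213 kg/m³, cost = 4.409 $/kg
  sample A: E = 103.0 GPa, ρ = 8580 kg/m³, cost = 7.055 $/kg
  sample Z: E = 72.46 GPa, ρ = 2787 kg/m³, cost = 2.183 $/kg
  sample G: E = 101.2 GPa, ρ = 8740 kg/m³, cost = 6.460 $/kg
  sample Z: M = 11.9 MN·m per $
  sample G: M = 1.79 MN·m per $
  sample A: M = 1.70 MN·m per $
  sample Q: M = 0.452 MN·m per $
Sample Z ranks first.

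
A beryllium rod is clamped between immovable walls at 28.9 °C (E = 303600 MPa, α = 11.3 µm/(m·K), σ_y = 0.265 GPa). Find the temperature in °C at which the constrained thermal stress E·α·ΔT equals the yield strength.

106 °C

E = 303600 MPa = 303.6 GPa.
σ_y = 0.265 GPa = 265.0 MPa.
E·α·ΔT = 265.0 MPa ⇒ ΔT = 265.0 / (303.6×10³ × 11.3×10⁻⁶) = 77.24 K.
T = 28.9 + 77.24 = 106.1 °C.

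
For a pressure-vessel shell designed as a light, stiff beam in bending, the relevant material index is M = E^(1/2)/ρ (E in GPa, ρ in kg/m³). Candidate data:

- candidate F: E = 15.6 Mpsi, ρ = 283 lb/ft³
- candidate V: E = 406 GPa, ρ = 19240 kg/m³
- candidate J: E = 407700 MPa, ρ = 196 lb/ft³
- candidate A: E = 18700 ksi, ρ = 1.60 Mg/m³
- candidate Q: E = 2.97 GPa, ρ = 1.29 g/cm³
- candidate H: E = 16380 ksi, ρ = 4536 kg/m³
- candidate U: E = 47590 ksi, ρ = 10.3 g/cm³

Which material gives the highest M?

Normalizing units and computing the index:
  candidate F: E = 107.6 GPa, ρ = 4533 kg/m³
  candidate V: E = 406.0 GPa, ρ = 19240 kg/m³
  candidate J: E = 407.7 GPa, ρ = 3140 kg/m³
  candidate A: E = 128.9 GPa, ρ = 1600 kg/m³
  candidate Q: E = 2.970 GPa, ρ = 1290 kg/m³
  candidate H: E = 112.9 GPa, ρ = 4536 kg/m³
  candidate U: E = 328.1 GPa, ρ = 10300 kg/m³
  candidate A: M = 7.10×10⁻³
  candidate J: M = 6.43×10⁻³
  candidate H: M = 2.34×10⁻³
  candidate F: M = 2.29×10⁻³
  candidate U: M = 1.76×10⁻³
  candidate Q: M = 1.34×10⁻³
  candidate V: M = 1.05×10⁻³
Candidate A has the largest M.

candidate A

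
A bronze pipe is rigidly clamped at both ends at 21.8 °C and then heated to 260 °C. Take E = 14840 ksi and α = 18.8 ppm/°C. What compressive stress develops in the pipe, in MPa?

458 MPa

E = 14840 ksi = 102.3 GPa.
ΔT = 238.2 K. Constrained thermal stress σ = E·α·ΔT = 102.3×10³ MPa × 18.8×10⁻⁶ × 238.2 = 458 MPa (compressive).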